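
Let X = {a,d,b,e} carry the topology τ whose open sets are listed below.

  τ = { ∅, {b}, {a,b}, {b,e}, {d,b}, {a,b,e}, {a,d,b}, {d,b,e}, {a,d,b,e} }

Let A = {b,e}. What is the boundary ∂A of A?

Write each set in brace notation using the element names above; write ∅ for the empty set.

{a,d}

interior: largest open inside A is {b,e} (from ∅, {b}, {b,e})
cl via duality: int({a,d}) = ∅, so X∖∅ = {a,d,b,e}
cl∖int = {a,d}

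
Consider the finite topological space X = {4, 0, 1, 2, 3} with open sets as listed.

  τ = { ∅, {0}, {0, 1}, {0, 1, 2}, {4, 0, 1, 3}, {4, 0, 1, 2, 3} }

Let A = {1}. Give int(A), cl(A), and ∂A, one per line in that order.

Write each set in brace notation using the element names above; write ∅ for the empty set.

int(A) = ∅
cl(A)  = {4, 1, 2, 3}
∂A     = {4, 1, 2, 3}

U open, U⊆A: ∅. int(A) = ⋃ = ∅
X∖A={4, 0, 2, 3}, int(X∖A)={0}, hence cl(A)={4, 1, 2, 3}
∂A: remove int from cl → {4, 1, 2, 3}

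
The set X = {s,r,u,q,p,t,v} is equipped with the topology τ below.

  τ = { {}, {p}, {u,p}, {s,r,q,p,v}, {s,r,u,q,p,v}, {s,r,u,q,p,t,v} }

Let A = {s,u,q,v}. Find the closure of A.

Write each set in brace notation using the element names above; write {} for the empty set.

{s,r,u,q,t,v}

complement {r,p,t}; its interior {p}; cl(A) = X∖{p} = {s,r,u,q,t,v}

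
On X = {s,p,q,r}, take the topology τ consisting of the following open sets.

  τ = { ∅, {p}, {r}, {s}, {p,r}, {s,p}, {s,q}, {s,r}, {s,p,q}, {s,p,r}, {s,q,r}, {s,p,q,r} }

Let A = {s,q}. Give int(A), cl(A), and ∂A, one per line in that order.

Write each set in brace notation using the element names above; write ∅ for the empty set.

int(A) = {s,q}
cl(A)  = {s,q}
∂A     = ∅

interior: largest open inside A is {s,q} (from ∅, {s}, {s,q})
cl via duality: int({p,r}) = {p,r}, so X∖{p,r} = {s,q}
cl∖int = ∅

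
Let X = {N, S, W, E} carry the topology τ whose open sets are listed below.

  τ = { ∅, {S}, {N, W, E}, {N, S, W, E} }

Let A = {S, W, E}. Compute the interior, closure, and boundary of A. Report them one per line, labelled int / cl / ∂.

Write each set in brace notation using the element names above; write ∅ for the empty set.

int(A) = {S}
cl(A)  = {N, S, W, E}
∂A     = {N, W, E}

open subsets of A: ∅, {S}; so int(A) = {S}
closure: X∖int(X∖A) = X∖∅ = {N, S, W, E}
∂A = {N, S, W, E} minus {S} = {N, W, E}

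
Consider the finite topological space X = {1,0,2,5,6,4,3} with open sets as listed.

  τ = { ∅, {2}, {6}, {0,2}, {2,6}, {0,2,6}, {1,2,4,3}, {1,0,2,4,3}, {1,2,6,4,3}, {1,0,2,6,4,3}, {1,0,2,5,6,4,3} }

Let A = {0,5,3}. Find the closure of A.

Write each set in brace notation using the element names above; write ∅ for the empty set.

{1,0,5,4,3}

cl via duality: int({1,2,6,4}) = {2,6}, so X∖{2,6} = {1,0,5,4,3}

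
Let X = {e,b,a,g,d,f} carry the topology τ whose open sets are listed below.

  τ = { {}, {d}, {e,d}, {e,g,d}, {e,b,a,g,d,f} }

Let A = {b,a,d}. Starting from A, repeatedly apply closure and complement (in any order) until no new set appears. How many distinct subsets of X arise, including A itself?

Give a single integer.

6

X∖A={e,g,f}, int(X∖A)={}, hence cl(A)={e,b,a,g,d,f}
Orbit (k=closure, c=complement):
  1. A     = {b,a,d}
  2. kA    = {e,b,a,g,d,f}
  3. cA    = {e,g,f}
  4. ckA   = {}
  5. kcA   = {e,b,a,g,f}
  6. ckcA  = {d}
(closed under both — stop)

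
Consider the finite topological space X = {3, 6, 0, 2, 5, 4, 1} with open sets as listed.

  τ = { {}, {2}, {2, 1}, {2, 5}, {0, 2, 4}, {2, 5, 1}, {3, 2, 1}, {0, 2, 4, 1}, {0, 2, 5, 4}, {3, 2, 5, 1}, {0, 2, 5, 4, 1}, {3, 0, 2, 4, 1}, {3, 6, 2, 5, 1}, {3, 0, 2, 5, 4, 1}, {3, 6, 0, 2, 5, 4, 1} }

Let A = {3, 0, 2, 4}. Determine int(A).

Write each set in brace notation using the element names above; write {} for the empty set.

{0, 2, 4}

open subsets of A: {}, {2}, {0, 2, 4}; so int(A) = {0, 2, 4}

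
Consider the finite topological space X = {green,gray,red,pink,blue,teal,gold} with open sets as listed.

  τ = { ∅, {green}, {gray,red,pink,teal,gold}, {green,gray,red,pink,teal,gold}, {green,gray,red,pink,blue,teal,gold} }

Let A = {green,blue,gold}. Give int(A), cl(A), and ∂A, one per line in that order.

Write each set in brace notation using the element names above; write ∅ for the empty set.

int(A) = {green}
cl(A)  = {green,gray,red,pink,blue,teal,gold}
∂A     = {gray,red,pink,blue,teal,gold}

interior: largest open inside A is {green} (from ∅, {green})
cl via duality: int({gray,red,pink,teal}) = ∅, so X∖∅ = {green,gray,red,pink,blue,teal,gold}
cl∖int = {gray,red,pink,blue,teal,gold}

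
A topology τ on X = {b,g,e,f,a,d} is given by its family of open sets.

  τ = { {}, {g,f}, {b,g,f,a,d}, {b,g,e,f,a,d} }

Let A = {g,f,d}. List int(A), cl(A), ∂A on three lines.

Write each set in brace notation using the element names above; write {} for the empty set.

int(A) = {g,f}
cl(A)  = {b,g,e,f,a,d}
∂A     = {b,e,a,d}

interior: largest open inside A is {g,f} (from {}, {g,f})
cl via duality: int({b,e,a}) = {}, so X∖{} = {b,g,e,f,a,d}
cl∖int = {b,e,a,d}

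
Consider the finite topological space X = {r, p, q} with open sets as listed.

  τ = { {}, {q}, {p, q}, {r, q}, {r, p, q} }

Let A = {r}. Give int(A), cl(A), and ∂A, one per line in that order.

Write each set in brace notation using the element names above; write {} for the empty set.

int(A) = {}
cl(A)  = {r}
∂A     = {r}

opens ⊆ A: {}; union → int = {}
complement {p, q}; its interior {p, q}; cl(A) = X∖{p, q} = {r}
boundary = {r} ∖ {} = {r}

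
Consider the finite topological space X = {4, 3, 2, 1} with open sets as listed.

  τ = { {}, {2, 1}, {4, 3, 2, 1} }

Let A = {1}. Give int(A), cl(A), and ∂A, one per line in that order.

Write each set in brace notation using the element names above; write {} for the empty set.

int(A) = {}
cl(A)  = {4, 3, 2, 1}
∂A     = {4, 3, 2, 1}

interior: largest open inside A is {} (from {})
cl via duality: int({4, 3, 2}) = {}, so X∖{} = {4, 3, 2, 1}
cl∖int = {4, 3, 2, 1}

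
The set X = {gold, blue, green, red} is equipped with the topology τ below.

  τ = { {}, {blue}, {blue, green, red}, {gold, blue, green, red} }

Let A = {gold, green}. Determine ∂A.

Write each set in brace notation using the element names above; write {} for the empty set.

interior: largest open inside A is {} (from {})
cl via duality: int({blue, red}) = {blue}, so X∖{blue} = {gold, green, red}
cl∖int = {gold, green, red}

{gold, green, red}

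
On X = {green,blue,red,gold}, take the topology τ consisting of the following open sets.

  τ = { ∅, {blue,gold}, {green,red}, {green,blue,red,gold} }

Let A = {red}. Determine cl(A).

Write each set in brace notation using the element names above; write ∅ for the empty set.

X∖A={green,blue,gold}, int(X∖A)={blue,gold}, hence cl(A)={green,red}

{green,red}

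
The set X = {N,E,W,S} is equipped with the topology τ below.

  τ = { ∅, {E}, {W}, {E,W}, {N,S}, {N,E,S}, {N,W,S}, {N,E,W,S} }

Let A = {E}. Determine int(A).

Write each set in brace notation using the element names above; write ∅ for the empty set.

open subsets of A: ∅, {E}; so int(A) = {E}

{E}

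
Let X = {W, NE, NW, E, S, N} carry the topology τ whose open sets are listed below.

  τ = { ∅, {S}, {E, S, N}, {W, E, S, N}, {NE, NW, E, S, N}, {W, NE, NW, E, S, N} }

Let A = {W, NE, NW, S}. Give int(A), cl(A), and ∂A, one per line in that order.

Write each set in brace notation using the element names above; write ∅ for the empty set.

U open, U⊆A: ∅, {S}. int(A) = ⋃ = {S}
X∖A={E, N}, int(X∖A)=∅, hence cl(A)={W, NE, NW, E, S, N}
∂A: remove int from cl → {W, NE, NW, E, N}

int(A) = {S}
cl(A)  = {W, NE, NW, E, S, N}
∂A     = {W, NE, NW, E, N}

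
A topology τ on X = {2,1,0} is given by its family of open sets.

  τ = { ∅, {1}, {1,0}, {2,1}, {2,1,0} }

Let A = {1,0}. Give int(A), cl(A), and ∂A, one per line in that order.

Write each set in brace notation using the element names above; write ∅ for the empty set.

interior: largest open inside A is {1,0} (from ∅, {1}, {1,0})
cl via duality: int({2}) = ∅, so X∖∅ = {2,1,0}
cl∖int = {2}

int(A) = {1,0}
cl(A)  = {2,1,0}
∂A     = {2}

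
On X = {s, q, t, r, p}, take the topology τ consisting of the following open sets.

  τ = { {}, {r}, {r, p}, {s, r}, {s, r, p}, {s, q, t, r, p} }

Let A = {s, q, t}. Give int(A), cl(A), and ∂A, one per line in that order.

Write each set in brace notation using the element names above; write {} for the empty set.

open subsets of A: {}; so int(A) = {}
closure: X∖int(X∖A) = X∖{r, p} = {s, q, t}
∂A = {s, q, t} minus {} = {s, q, t}

int(A) = {}
cl(A)  = {s, q, t}
∂A     = {s, q, t}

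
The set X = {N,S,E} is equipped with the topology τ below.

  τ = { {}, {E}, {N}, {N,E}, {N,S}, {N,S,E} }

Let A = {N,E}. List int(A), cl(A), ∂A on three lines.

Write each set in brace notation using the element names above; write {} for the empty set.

int(A) = {N,E}
cl(A)  = {N,S,E}
∂A     = {S}

U open, U⊆A: {}, {E}, {N}, {N,E}. int(A) = ⋃ = {N,E}
X∖A={S}, int(X∖A)={}, hence cl(A)={N,S,E}
∂A: remove int from cl → {S}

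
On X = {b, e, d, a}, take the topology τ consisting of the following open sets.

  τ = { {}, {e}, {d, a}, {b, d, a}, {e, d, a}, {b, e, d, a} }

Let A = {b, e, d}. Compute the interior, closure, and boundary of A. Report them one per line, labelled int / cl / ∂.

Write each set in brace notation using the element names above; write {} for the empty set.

int(A) = {e}
cl(A)  = {b, e, d, a}
∂A     = {b, d, a}

U open, U⊆A: {}, {e}. int(A) = ⋃ = {e}
X∖A={a}, int(X∖A)={}, hence cl(A)={b, e, d, a}
∂A: remove int from cl → {b, d, a}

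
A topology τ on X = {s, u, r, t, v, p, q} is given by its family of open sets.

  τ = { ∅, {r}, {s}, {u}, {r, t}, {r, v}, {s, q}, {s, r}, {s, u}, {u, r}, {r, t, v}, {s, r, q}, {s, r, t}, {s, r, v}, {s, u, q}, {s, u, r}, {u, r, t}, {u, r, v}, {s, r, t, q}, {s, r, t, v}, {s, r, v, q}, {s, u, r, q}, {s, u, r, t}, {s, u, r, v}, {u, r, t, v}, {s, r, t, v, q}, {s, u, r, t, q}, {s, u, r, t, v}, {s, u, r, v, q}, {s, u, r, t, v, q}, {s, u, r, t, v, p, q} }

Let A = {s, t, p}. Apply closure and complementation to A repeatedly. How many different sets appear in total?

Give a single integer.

10

cl via duality: int({u, r, v, q}) = {u, r, v}, so X∖{u, r, v} = {s, t, p, q}
Write k for closure, c for complement:
  1. A     = {s, t, p}
  2. kA    = {s, t, p, q}
  3. cA    = {u, r, v, q}
  4. ckA   = {u, r, v}
  5. kcA   = {u, r, t, v, p, q}
  6. kckA  = {u, r, t, v, p}
  7. ckcA  = {s}
  8. ckckA = {s, q}
  9. kckcA = {s, p, q}
  10. ckckcA = {u, r, t, v}
applying k or c yields no new set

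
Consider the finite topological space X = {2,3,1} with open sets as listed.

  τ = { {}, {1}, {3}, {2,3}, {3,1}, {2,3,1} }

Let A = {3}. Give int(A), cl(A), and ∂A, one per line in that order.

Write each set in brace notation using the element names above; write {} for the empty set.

U open, U⊆A: {}, {3}. int(A) = ⋃ = {3}
X∖A={2,1}, int(X∖A)={1}, hence cl(A)={2,3}
∂A: remove int from cl → {2}

int(A) = {3}
cl(A)  = {2,3}
∂A     = {2}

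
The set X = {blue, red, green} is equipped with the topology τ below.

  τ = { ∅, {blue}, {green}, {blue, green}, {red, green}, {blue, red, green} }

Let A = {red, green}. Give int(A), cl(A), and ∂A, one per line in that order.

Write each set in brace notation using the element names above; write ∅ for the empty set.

int(A) = {red, green}
cl(A)  = {red, green}
∂A     = ∅

open subsets of A: ∅, {green}, {red, green}; so int(A) = {red, green}
closure: X∖int(X∖A) = X∖{blue} = {red, green}
∂A = {red, green} minus {red, green} = ∅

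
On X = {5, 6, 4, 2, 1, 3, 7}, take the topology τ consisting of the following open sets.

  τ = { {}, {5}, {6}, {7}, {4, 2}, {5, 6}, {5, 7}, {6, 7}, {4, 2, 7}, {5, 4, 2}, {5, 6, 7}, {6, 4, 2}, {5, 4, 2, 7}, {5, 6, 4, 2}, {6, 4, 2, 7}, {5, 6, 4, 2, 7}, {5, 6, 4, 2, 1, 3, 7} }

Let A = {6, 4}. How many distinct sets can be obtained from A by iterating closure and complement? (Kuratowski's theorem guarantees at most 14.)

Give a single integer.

10

X∖A={5, 2, 1, 3, 7}, int(X∖A)={5, 7}, hence cl(A)={6, 4, 2, 1, 3}
Orbit (k=closure, c=complement):
  1. A     = {6, 4}
  2. kA    = {6, 4, 2, 1, 3}
  3. cA    = {5, 2, 1, 3, 7}
  4. ckA   = {5, 7}
  5. kcA   = {5, 4, 2, 1, 3, 7}
  6. kckA  = {5, 1, 3, 7}
  7. ckcA  = {6}
  8. ckckA = {6, 4, 2}
  9. kckcA = {6, 1, 3}
  10. ckckcA = {5, 4, 2, 7}
(closed under both — stop)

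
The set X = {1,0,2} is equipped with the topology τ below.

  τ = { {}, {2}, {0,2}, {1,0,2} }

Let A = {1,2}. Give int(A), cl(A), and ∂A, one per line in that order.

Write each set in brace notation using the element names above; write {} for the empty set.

int(A) = {2}
cl(A)  = {1,0,2}
∂A     = {1,0}

opens ⊆ A: {}, {2}; union → int = {2}
complement {0}; its interior {}; cl(A) = X∖{} = {1,0,2}
boundary = {1,0,2} ∖ {2} = {1,0}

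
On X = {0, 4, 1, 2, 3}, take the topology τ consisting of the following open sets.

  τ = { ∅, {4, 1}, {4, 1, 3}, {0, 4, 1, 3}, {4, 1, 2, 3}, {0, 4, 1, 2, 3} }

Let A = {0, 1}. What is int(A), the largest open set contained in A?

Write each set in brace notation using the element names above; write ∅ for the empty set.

U open, U⊆A: ∅. int(A) = ⋃ = ∅

∅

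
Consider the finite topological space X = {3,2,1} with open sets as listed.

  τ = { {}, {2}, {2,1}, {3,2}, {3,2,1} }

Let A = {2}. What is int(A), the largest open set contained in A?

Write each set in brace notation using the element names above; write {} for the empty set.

{2}

U open, U⊆A: {}, {2}. int(A) = ⋃ = {2}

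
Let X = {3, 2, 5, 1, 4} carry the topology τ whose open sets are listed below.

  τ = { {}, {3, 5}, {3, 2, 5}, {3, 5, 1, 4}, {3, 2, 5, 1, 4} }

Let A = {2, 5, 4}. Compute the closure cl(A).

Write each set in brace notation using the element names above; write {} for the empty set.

{3, 2, 5, 1, 4}

cl via duality: int({3, 1}) = {}, so X∖{} = {3, 2, 5, 1, 4}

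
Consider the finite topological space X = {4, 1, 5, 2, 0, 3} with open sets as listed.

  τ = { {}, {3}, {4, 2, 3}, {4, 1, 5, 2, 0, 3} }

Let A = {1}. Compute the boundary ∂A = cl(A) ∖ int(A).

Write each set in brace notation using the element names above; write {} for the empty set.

{1, 5, 0}

interior: largest open inside A is {} (from {})
cl via duality: int({4, 5, 2, 0, 3}) = {4, 2, 3}, so X∖{4, 2, 3} = {1, 5, 0}
cl∖int = {1, 5, 0}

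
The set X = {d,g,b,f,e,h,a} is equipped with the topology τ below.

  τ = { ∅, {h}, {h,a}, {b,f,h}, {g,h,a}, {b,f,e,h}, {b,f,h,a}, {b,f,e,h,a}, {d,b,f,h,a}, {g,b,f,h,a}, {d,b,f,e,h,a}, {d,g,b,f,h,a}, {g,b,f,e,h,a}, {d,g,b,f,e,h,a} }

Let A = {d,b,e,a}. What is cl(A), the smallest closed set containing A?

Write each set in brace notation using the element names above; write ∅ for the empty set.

complement {g,f,h}; its interior {h}; cl(A) = X∖{h} = {d,g,b,f,e,a}

{d,g,b,f,e,a}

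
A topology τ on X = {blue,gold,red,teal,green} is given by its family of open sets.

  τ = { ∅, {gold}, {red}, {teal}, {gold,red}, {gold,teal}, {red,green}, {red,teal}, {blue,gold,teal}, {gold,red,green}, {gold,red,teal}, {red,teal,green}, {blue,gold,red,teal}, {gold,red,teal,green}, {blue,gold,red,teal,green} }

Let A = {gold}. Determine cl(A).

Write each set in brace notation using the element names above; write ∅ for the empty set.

X∖A={blue,red,teal,green}, int(X∖A)={red,teal,green}, hence cl(A)={blue,gold}

{blue,gold}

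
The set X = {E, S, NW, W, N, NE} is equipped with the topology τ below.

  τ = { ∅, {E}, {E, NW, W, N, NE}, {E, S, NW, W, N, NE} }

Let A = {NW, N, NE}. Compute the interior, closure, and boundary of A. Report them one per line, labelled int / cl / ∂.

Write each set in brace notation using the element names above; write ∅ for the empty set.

int(A) = ∅
cl(A)  = {S, NW, W, N, NE}
∂A     = {S, NW, W, N, NE}

U open, U⊆A: ∅. int(A) = ⋃ = ∅
X∖A={E, S, W}, int(X∖A)={E}, hence cl(A)={S, NW, W, N, NE}
∂A: remove int from cl → {S, NW, W, N, NE}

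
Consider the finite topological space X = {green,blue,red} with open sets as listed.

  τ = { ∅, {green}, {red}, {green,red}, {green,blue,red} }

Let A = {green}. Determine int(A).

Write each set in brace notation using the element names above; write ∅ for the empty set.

{green}

opens ⊆ A: ∅, {green}; union → int = {green}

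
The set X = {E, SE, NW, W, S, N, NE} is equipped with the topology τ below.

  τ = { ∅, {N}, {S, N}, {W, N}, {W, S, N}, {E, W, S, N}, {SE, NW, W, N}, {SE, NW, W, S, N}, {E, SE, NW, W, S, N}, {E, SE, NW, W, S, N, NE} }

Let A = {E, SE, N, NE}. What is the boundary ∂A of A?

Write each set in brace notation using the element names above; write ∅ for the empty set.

{E, SE, NW, W, S, NE}

open subsets of A: ∅, {N}; so int(A) = {N}
closure: X∖int(X∖A) = X∖∅ = {E, SE, NW, W, S, N, NE}
∂A = {E, SE, NW, W, S, N, NE} minus {N} = {E, SE, NW, W, S, NE}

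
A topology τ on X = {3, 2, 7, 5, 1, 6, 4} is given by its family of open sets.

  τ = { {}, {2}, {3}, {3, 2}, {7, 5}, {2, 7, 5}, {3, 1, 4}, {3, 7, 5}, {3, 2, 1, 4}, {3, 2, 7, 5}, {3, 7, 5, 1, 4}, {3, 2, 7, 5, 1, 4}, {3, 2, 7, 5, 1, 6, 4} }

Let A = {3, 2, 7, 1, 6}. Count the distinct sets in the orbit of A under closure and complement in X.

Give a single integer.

10

complement {5, 4}; its interior {}; cl(A) = X∖{} = {3, 2, 7, 5, 1, 6, 4}
With k = closure, c = complement:
  1. A     = {3, 2, 7, 1, 6}
  2. kA    = {3, 2, 7, 5, 1, 6, 4}
  3. cA    = {5, 4}
  4. ckA   = {}
  5. kcA   = {7, 5, 1, 6, 4}
  6. ckcA  = {3, 2}
  7. kckcA = {3, 2, 1, 6, 4}
  8. ckckcA = {7, 5}
  9. kckckcA = {7, 5, 6}
  10. ckckckcA = {3, 2, 1, 4}
k, c of each give nothing new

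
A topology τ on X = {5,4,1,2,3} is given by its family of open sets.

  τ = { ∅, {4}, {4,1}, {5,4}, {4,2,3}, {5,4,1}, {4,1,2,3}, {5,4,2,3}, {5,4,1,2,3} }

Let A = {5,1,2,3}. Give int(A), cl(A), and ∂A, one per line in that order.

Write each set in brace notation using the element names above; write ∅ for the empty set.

int(A) = ∅
cl(A)  = {5,1,2,3}
∂A     = {5,1,2,3}

open subsets of A: ∅; so int(A) = ∅
closure: X∖int(X∖A) = X∖{4} = {5,1,2,3}
∂A = {5,1,2,3} minus ∅ = {5,1,2,3}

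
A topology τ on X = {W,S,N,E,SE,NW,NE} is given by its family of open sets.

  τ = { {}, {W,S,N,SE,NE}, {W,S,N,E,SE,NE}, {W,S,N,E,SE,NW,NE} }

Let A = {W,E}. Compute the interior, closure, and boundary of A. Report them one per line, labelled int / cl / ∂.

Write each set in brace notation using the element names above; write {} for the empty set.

int(A) = {}
cl(A)  = {W,S,N,E,SE,NW,NE}
∂A     = {W,S,N,E,SE,NW,NE}

U open, U⊆A: {}. int(A) = ⋃ = {}
X∖A={S,N,SE,NW,NE}, int(X∖A)={}, hence cl(A)={W,S,N,E,SE,NW,NE}
∂A: remove int from cl → {W,S,N,E,SE,NW,NE}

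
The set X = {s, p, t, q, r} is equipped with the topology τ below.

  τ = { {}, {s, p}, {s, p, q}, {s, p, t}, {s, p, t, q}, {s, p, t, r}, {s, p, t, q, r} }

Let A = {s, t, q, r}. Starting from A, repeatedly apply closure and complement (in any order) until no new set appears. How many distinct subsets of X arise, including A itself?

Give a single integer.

4

cl via duality: int({p}) = {}, so X∖{} = {s, p, t, q, r}
Write k for closure, c for complement:
  1. A     = {s, t, q, r}
  2. kA    = {s, p, t, q, r}
  3. cA    = {p}
  4. ckA   = {}
applying k or c yields no new set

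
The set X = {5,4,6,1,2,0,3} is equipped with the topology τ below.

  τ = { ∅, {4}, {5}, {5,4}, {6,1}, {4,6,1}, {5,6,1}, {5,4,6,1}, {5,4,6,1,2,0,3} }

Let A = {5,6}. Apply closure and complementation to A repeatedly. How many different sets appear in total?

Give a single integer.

complement {4,1,2,0,3}; its interior {4}; cl(A) = X∖{4} = {5,6,1,2,0,3}
With k = closure, c = complement:
  1. A     = {5,6}
  2. kA    = {5,6,1,2,0,3}
  3. cA    = {4,1,2,0,3}
  4. ckA   = {4}
  5. kcA   = {4,6,1,2,0,3}
  6. kckA  = {4,2,0,3}
  7. ckcA  = {5}
  8. ckckA = {5,6,1}
  9. kckcA = {5,2,0,3}
  10. ckckcA = {4,6,1}
k, c of each give nothing new

10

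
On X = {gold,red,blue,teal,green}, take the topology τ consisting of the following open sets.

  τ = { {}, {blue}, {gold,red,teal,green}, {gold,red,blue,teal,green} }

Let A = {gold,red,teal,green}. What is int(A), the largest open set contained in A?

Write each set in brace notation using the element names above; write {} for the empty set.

opens ⊆ A: {}, {gold,red,teal,green}; union → int = {gold,red,teal,green}

{gold,red,teal,green}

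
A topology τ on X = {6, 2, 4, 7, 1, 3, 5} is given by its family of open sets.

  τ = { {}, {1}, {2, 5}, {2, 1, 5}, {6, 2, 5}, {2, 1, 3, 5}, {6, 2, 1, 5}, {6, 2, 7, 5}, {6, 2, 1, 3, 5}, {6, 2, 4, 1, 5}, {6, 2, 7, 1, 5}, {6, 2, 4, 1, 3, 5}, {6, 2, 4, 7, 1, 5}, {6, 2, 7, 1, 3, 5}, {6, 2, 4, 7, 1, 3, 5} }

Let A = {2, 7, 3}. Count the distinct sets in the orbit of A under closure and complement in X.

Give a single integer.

X∖A={6, 4, 1, 5}, int(X∖A)={1}, hence cl(A)={6, 2, 4, 7, 3, 5}
Orbit (k=closure, c=complement):
  1. A     = {2, 7, 3}
  2. kA    = {6, 2, 4, 7, 3, 5}
  3. cA    = {6, 4, 1, 5}
  4. ckA   = {1}
  5. kcA   = {6, 2, 4, 7, 1, 3, 5}
  6. kckA  = {4, 1, 3}
  7. ckcA  = {}
  8. ckckA = {6, 2, 7, 5}
(closed under both — stop)

8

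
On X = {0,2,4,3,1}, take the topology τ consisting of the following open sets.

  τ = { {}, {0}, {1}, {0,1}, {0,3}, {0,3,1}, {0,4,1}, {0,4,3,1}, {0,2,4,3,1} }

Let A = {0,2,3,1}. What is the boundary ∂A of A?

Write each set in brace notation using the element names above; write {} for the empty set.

U open, U⊆A: {}, {0}, {1}, {0,3}, {0,1}, {0,3,1}. int(A) = ⋃ = {0,3,1}
X∖A={4}, int(X∖A)={}, hence cl(A)={0,2,4,3,1}
∂A: remove int from cl → {2,4}

{2,4}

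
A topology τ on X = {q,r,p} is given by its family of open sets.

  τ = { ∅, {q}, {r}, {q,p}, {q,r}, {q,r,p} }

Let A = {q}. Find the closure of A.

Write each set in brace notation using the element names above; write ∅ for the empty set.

{q,p}

closure: X∖int(X∖A) = X∖{r} = {q,p}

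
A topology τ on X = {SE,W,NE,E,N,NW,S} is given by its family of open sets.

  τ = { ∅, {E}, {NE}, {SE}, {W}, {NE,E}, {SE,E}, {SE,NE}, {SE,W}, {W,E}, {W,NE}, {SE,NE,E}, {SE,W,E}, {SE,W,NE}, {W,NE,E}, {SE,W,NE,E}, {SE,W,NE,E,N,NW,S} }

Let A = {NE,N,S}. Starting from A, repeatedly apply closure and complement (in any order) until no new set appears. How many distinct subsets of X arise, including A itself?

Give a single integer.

cl via duality: int({SE,W,E,NW}) = {SE,W,E}, so X∖{SE,W,E} = {NE,N,NW,S}
Write k for closure, c for complement:
  1. A     = {NE,N,S}
  2. kA    = {NE,N,NW,S}
  3. cA    = {SE,W,E,NW}
  4. ckA   = {SE,W,E}
  5. kcA   = {SE,W,E,N,NW,S}
  6. ckcA  = {NE}
applying k or c yields no new set

6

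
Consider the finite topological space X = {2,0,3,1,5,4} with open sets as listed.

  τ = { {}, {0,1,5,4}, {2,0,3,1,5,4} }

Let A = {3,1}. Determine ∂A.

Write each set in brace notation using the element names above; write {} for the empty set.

{2,0,3,1,5,4}

U open, U⊆A: {}. int(A) = ⋃ = {}
X∖A={2,0,5,4}, int(X∖A)={}, hence cl(A)={2,0,3,1,5,4}
∂A: remove int from cl → {2,0,3,1,5,4}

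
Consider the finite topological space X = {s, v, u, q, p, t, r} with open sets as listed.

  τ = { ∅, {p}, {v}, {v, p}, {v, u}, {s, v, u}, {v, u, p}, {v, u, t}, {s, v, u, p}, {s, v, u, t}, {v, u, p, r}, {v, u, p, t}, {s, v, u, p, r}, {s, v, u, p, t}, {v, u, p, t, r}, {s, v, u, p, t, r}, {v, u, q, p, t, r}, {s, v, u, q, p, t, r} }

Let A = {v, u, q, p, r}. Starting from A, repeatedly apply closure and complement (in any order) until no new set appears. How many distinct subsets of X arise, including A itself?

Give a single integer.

complement {s, t}; its interior ∅; cl(A) = X∖∅ = {s, v, u, q, p, t, r}
With k = closure, c = complement:
  1. A     = {v, u, q, p, r}
  2. kA    = {s, v, u, q, p, t, r}
  3. cA    = {s, t}
  4. ckA   = ∅
  5. kcA   = {s, q, t}
  6. ckcA  = {v, u, p, r}
k, c of each give nothing new

6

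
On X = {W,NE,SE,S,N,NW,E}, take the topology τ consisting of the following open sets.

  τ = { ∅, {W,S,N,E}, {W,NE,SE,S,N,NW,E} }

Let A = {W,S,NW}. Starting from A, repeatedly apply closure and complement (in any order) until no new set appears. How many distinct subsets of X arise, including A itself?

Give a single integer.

cl via duality: int({NE,SE,N,E}) = ∅, so X∖∅ = {W,NE,SE,S,N,NW,E}
Write k for closure, c for complement:
  1. A     = {W,S,NW}
  2. kA    = {W,NE,SE,S,N,NW,E}
  3. cA    = {NE,SE,N,E}
  4. ckA   = ∅
applying k or c yields no new set

4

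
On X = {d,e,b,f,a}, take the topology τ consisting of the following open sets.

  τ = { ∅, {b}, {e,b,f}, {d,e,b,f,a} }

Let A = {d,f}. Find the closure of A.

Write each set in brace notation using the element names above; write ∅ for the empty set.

closure: X∖int(X∖A) = X∖{b} = {d,e,f,a}

{d,e,f,a}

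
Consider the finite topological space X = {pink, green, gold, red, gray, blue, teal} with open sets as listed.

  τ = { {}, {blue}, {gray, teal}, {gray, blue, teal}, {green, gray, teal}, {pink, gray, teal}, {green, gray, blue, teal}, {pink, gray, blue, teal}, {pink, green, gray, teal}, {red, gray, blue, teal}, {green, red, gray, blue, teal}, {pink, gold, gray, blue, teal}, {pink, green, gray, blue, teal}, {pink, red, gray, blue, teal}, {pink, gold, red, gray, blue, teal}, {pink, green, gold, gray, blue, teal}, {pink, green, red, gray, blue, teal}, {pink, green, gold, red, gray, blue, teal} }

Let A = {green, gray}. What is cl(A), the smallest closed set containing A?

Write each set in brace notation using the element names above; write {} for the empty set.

complement {pink, gold, red, blue, teal}; its interior {blue}; cl(A) = X∖{blue} = {pink, green, gold, red, gray, teal}

{pink, green, gold, red, gray, teal}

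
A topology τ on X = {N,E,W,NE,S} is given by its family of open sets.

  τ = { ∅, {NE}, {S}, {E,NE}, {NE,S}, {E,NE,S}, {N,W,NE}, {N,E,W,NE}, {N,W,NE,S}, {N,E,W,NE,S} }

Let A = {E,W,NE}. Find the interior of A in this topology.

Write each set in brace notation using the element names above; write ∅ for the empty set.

open subsets of A: ∅, {NE}, {E,NE}; so int(A) = {E,NE}

{E,NE}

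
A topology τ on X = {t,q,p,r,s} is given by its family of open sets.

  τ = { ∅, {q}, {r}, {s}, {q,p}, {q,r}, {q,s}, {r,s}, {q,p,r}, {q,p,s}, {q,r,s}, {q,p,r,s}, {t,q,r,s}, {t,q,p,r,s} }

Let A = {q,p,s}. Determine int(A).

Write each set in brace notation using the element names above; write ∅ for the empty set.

{q,p,s}

opens ⊆ A: ∅, {q}, {s}, {q,s}, {q,p}, {q,p,s}; union → int = {q,p,s}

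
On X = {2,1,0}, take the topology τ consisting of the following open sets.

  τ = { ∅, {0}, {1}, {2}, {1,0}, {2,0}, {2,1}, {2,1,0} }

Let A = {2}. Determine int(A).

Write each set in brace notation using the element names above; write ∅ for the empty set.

interior: largest open inside A is {2} (from ∅, {2})

{2}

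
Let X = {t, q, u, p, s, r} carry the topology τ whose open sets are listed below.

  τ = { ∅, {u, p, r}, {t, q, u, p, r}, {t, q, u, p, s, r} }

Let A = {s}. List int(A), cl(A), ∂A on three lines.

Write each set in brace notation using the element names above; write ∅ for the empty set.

int(A) = ∅
cl(A)  = {s}
∂A     = {s}

open subsets of A: ∅; so int(A) = ∅
closure: X∖int(X∖A) = X∖{t, q, u, p, r} = {s}
∂A = {s} minus ∅ = {s}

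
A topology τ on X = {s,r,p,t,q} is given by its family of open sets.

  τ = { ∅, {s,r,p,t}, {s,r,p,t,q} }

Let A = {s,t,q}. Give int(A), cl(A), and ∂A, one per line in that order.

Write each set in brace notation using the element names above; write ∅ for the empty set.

opens ⊆ A: ∅; union → int = ∅
complement {r,p}; its interior ∅; cl(A) = X∖∅ = {s,r,p,t,q}
boundary = {s,r,p,t,q} ∖ ∅ = {s,r,p,t,q}

int(A) = ∅
cl(A)  = {s,r,p,t,q}
∂A     = {s,r,p,t,q}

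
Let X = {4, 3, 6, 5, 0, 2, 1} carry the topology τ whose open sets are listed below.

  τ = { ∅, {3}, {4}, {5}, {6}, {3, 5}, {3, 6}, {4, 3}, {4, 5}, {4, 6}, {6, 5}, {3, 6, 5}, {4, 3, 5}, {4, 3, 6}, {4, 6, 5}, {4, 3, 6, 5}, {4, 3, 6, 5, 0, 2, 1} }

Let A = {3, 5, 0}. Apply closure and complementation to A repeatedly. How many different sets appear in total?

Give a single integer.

6

closure: X∖int(X∖A) = X∖{4, 6} = {3, 5, 0, 2, 1}
Let k=closure and c=complement:
  1. A     = {3, 5, 0}
  2. kA    = {3, 5, 0, 2, 1}
  3. cA    = {4, 6, 2, 1}
  4. ckA   = {4, 6}
  5. kcA   = {4, 6, 0, 2, 1}
  6. ckcA  = {3, 5}
— saturated at 6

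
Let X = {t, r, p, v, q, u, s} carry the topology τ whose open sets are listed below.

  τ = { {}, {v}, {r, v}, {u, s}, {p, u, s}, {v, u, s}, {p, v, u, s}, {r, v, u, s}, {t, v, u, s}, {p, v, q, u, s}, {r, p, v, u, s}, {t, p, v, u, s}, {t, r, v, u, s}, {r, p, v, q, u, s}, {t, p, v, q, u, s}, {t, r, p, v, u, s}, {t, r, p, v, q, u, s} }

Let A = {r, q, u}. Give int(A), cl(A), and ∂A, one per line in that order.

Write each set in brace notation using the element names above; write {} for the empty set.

interior: largest open inside A is {} (from {})
cl via duality: int({t, p, v, s}) = {v}, so X∖{v} = {t, r, p, q, u, s}
cl∖int = {t, r, p, q, u, s}

int(A) = {}
cl(A)  = {t, r, p, q, u, s}
∂A     = {t, r, p, q, u, s}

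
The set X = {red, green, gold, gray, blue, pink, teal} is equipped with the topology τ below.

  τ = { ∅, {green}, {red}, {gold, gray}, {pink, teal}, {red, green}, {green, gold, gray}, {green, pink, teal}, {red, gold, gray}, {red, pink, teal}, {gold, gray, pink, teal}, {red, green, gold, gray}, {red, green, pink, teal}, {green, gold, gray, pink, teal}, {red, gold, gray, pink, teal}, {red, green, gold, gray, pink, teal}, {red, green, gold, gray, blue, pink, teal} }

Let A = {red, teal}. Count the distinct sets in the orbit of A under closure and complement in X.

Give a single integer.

closure: X∖int(X∖A) = X∖{green, gold, gray} = {red, blue, pink, teal}
Let k=closure and c=complement:
  1. A     = {red, teal}
  2. kA    = {red, blue, pink, teal}
  3. cA    = {green, gold, gray, blue, pink}
  4. ckA   = {green, gold, gray}
  5. kcA   = {green, gold, gray, blue, pink, teal}
  6. kckA  = {green, gold, gray, blue}
  7. ckcA  = {red}
  8. ckckA = {red, pink, teal}
  9. kckcA = {red, blue}
  10. ckckcA = {green, gold, gray, pink, teal}
— saturated at 10

10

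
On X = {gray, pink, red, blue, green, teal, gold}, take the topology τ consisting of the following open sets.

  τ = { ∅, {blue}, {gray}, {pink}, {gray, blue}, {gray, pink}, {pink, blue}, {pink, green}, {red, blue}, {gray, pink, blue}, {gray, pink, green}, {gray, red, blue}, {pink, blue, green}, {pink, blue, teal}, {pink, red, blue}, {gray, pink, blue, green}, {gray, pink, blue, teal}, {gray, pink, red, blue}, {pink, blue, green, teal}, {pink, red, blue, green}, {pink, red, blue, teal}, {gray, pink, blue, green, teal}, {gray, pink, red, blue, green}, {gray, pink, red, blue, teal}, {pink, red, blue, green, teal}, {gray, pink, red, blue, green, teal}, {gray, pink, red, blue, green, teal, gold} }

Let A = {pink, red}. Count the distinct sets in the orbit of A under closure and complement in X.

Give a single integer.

cl via duality: int({gray, blue, green, teal, gold}) = {gray, blue}, so X∖{gray, blue} = {pink, red, green, teal, gold}
Write k for closure, c for complement:
  1. A     = {pink, red}
  2. kA    = {pink, red, green, teal, gold}
  3. cA    = {gray, blue, green, teal, gold}
  4. ckA   = {gray, blue}
  5. kcA   = {gray, red, blue, green, teal, gold}
  6. kckA  = {gray, red, blue, teal, gold}
  7. ckcA  = {pink}
  8. ckckA = {pink, green}
  9. kckcA = {pink, green, teal, gold}
  10. ckckcA = {gray, red, blue}
applying k or c yields no new set

10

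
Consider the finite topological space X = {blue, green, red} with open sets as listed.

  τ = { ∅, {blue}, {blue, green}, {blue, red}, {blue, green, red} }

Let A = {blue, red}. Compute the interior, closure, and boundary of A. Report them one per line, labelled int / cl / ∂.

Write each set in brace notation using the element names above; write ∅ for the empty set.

open subsets of A: ∅, {blue}, {blue, red}; so int(A) = {blue, red}
closure: X∖int(X∖A) = X∖∅ = {blue, green, red}
∂A = {blue, green, red} minus {blue, red} = {green}

int(A) = {blue, red}
cl(A)  = {blue, green, red}
∂A     = {green}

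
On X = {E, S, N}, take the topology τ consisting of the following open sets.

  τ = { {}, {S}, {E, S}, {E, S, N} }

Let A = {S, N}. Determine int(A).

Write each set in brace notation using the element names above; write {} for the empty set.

interior: largest open inside A is {S} (from {}, {S})

{S}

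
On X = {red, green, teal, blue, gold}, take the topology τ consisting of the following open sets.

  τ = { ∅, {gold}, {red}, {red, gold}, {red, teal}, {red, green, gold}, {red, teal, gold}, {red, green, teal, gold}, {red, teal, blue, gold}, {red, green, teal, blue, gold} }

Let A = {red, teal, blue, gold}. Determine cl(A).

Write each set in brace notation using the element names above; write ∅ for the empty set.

X∖A={green}, int(X∖A)=∅, hence cl(A)={red, green, teal, blue, gold}

{red, green, teal, blue, gold}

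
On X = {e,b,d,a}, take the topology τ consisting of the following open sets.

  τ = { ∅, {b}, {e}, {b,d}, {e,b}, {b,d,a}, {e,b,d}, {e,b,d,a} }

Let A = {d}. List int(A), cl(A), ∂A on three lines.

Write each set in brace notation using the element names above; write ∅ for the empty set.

U open, U⊆A: ∅. int(A) = ⋃ = ∅
X∖A={e,b,a}, int(X∖A)={e,b}, hence cl(A)={d,a}
∂A: remove int from cl → {d,a}

int(A) = ∅
cl(A)  = {d,a}
∂A     = {d,a}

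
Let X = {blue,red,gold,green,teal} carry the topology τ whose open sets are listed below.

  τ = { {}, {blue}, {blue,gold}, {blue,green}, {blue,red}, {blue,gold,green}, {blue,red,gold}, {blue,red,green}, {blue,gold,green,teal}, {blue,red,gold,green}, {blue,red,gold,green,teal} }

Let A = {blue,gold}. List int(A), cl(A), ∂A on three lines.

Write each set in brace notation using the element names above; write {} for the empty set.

open subsets of A: {}, {blue}, {blue,gold}; so int(A) = {blue,gold}
closure: X∖int(X∖A) = X∖{} = {blue,red,gold,green,teal}
∂A = {blue,red,gold,green,teal} minus {blue,gold} = {red,green,teal}

int(A) = {blue,gold}
cl(A)  = {blue,red,gold,green,teal}
∂A     = {red,green,teal}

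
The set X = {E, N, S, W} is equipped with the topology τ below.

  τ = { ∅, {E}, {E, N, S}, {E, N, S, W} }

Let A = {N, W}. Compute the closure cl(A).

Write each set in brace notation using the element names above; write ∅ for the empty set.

{N, S, W}

complement {E, S}; its interior {E}; cl(A) = X∖{E} = {N, S, W}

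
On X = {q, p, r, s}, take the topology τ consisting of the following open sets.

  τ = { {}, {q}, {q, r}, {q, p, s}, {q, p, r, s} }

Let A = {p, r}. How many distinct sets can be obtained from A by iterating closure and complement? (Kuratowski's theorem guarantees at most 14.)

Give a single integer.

6

cl via duality: int({q, s}) = {q}, so X∖{q} = {p, r, s}
Write k for closure, c for complement:
  1. A     = {p, r}
  2. kA    = {p, r, s}
  3. cA    = {q, s}
  4. ckA   = {q}
  5. kcA   = {q, p, r, s}
  6. ckcA  = {}
applying k or c yields no new set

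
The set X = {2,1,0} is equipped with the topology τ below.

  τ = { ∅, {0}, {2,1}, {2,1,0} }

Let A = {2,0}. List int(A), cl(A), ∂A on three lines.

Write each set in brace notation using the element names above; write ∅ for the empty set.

interior: largest open inside A is {0} (from ∅, {0})
cl via duality: int({1}) = ∅, so X∖∅ = {2,1,0}
cl∖int = {2,1}

int(A) = {0}
cl(A)  = {2,1,0}
∂A     = {2,1}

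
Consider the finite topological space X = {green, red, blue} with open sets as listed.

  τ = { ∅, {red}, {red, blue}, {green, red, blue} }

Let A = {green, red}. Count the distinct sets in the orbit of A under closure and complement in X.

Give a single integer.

closure: X∖int(X∖A) = X∖∅ = {green, red, blue}
Let k=closure and c=complement:
  1. A     = {green, red}
  2. kA    = {green, red, blue}
  3. cA    = {blue}
  4. ckA   = ∅
  5. kcA   = {green, blue}
  6. ckcA  = {red}
— saturated at 6

6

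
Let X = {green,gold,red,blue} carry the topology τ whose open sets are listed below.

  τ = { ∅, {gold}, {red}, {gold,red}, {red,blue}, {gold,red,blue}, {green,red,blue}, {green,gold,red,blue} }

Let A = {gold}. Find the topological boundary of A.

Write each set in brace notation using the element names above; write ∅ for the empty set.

U open, U⊆A: ∅, {gold}. int(A) = ⋃ = {gold}
X∖A={green,red,blue}, int(X∖A)={green,red,blue}, hence cl(A)={gold}
∂A: remove int from cl → ∅

∅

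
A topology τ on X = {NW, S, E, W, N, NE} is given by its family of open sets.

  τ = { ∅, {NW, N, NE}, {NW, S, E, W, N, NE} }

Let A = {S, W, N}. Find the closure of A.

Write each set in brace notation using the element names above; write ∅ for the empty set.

cl via duality: int({NW, E, NE}) = ∅, so X∖∅ = {NW, S, E, W, N, NE}

{NW, S, E, W, N, NE}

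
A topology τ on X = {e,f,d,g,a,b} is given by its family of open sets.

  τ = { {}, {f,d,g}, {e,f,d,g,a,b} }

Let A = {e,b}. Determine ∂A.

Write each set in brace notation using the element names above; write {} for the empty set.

open subsets of A: {}; so int(A) = {}
closure: X∖int(X∖A) = X∖{f,d,g} = {e,a,b}
∂A = {e,a,b} minus {} = {e,a,b}

{e,a,b}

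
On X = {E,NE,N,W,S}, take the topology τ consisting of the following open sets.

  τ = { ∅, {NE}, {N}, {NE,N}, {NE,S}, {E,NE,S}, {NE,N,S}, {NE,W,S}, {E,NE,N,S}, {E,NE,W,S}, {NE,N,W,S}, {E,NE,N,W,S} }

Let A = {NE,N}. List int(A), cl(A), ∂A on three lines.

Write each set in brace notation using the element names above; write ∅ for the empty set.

U open, U⊆A: ∅, {N}, {NE}, {NE,N}. int(A) = ⋃ = {NE,N}
X∖A={E,W,S}, int(X∖A)=∅, hence cl(A)={E,NE,N,W,S}
∂A: remove int from cl → {E,W,S}

int(A) = {NE,N}
cl(A)  = {E,NE,N,W,S}
∂A     = {E,W,S}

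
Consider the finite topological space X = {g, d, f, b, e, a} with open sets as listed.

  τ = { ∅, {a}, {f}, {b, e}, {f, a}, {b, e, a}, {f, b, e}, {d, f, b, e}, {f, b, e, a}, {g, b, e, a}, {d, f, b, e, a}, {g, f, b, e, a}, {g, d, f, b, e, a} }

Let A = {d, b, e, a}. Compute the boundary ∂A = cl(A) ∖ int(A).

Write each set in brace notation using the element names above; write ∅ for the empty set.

U open, U⊆A: ∅, {a}, {b, e}, {b, e, a}. int(A) = ⋃ = {b, e, a}
X∖A={g, f}, int(X∖A)={f}, hence cl(A)={g, d, b, e, a}
∂A: remove int from cl → {g, d}

{g, d}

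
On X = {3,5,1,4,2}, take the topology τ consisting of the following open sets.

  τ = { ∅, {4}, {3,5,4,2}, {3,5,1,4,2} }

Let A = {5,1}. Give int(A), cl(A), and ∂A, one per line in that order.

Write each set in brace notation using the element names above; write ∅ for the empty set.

U open, U⊆A: ∅. int(A) = ⋃ = ∅
X∖A={3,4,2}, int(X∖A)={4}, hence cl(A)={3,5,1,2}
∂A: remove int from cl → {3,5,1,2}

int(A) = ∅
cl(A)  = {3,5,1,2}
∂A     = {3,5,1,2}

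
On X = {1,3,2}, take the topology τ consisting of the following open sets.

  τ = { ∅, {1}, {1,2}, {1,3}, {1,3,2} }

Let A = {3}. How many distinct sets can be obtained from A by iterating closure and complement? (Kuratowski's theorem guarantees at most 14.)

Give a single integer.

cl via duality: int({1,2}) = {1,2}, so X∖{1,2} = {3}
Write k for closure, c for complement:
  1. A     = {3}
  2. cA    = {1,2}
  3. kcA   = {1,3,2}
  4. ckcA  = ∅
applying k or c yields no new set

4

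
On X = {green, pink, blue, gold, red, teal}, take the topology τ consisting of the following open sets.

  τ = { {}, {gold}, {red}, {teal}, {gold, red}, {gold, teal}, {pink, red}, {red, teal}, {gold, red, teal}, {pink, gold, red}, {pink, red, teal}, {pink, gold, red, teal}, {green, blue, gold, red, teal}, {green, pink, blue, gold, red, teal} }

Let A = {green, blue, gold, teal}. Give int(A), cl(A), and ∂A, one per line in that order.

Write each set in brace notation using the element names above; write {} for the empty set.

int(A) = {gold, teal}
cl(A)  = {green, blue, gold, teal}
∂A     = {green, blue}

opens ⊆ A: {}, {gold}, {teal}, {gold, teal}; union → int = {gold, teal}
complement {pink, red}; its interior {pink, red}; cl(A) = X∖{pink, red} = {green, blue, gold, teal}
boundary = {green, blue, gold, teal} ∖ {gold, teal} = {green, blue}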